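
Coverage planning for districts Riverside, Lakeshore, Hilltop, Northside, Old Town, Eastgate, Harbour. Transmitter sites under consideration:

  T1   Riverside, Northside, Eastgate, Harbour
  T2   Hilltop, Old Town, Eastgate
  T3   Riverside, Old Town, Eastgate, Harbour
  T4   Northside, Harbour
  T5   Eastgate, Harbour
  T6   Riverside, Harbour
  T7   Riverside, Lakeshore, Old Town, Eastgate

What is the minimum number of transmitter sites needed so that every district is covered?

3

T1, T2, T7 together cover {Riverside, Lakeshore, Hilltop, Northside, Old Town, Eastgate, Harbour} — every district.
No 2 of the 7 transmitter sites cover everything (all 21 pairs fall short), so 3 is minimum.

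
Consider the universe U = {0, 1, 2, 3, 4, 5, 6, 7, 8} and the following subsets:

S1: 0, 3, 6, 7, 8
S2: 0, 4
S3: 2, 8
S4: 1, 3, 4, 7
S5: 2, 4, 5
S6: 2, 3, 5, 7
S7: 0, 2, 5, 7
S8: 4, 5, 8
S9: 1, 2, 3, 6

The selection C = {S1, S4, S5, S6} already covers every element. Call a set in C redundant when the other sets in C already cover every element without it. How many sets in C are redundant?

2

Drop S1: 0, 6, 8 uncovered — not redundant.
Drop S4: 1 uncovered — not redundant.
Drop S5: the rest still cover every element — redundant.
Drop S6: the rest still cover every element — redundant.
2 redundant: S5, S6.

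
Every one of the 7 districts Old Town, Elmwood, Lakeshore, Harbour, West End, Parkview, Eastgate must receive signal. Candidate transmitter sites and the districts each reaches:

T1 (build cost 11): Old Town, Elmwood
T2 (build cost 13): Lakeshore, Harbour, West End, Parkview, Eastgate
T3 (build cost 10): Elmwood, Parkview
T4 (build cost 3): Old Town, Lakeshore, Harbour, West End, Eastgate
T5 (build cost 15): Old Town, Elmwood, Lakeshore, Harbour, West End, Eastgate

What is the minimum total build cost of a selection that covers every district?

13

T3, T4 cover every district at build cost 10 + 3 = 13.
Any cover uses at least 2 transmitter sites; among all covering selections none totals below 13.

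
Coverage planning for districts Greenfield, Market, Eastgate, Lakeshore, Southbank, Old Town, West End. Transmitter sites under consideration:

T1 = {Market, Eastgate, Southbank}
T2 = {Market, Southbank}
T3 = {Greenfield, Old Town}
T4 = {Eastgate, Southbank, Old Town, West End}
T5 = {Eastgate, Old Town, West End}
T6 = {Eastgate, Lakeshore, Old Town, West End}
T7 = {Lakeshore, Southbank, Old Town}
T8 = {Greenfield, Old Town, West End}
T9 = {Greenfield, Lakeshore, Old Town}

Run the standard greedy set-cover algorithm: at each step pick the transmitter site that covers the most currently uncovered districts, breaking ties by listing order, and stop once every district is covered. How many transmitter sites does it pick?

Pick 1: T4 covers 4 new districts (Eastgate, Southbank, Old Town, West End).
Pick 2: T9 covers 2 new districts (Greenfield, Lakeshore).
Pick 3: T1 covers 1 new districts (Market).
Greedy uses 3 transmitter sites.

3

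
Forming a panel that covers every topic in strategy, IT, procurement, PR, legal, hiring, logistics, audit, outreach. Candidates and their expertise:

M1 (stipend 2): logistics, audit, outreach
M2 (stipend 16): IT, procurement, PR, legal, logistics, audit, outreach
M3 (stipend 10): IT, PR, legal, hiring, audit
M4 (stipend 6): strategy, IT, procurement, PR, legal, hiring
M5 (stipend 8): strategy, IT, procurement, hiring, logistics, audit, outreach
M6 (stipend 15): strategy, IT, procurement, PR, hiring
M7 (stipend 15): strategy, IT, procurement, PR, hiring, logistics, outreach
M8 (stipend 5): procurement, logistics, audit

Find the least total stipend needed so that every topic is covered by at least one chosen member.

M1, M4 cover every topic at stipend 2 + 6 = 8.
Any cover uses at least 2 members; among all covering selections none totals below 8.

8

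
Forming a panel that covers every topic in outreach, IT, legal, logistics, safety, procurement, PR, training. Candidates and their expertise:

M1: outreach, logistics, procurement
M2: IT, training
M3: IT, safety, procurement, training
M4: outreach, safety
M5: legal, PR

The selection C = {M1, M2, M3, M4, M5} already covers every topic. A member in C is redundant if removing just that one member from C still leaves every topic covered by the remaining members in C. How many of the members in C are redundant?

Drop M1: logistics uncovered — not redundant.
Drop M2: the rest still cover every topic — redundant.
Drop M3: the rest still cover every topic — redundant.
Drop M4: the rest still cover every topic — redundant.
Drop M5: legal, PR uncovered — not redundant.
3 redundant: M2, M3, M4.

3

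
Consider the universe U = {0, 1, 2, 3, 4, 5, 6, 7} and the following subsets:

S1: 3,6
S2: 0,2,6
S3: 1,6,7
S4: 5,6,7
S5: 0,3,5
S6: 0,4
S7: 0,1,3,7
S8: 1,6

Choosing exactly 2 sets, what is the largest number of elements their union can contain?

Choosing S2, S7 covers {0, 1, 2, 3, 6, 7} — 6 elements.
No choice of 2 sets does better; here 4, 5 are left uncovered.

6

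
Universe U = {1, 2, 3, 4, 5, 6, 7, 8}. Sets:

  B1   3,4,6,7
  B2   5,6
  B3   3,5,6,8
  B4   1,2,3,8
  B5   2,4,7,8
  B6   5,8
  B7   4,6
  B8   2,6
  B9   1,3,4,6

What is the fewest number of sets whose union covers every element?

3

B1, B2, B4 together cover {1, 2, 3, 4, 5, 6, 7, 8} — every element.
No 2 of the 9 sets cover everything (all 36 pairs fall short), so 3 is minimum.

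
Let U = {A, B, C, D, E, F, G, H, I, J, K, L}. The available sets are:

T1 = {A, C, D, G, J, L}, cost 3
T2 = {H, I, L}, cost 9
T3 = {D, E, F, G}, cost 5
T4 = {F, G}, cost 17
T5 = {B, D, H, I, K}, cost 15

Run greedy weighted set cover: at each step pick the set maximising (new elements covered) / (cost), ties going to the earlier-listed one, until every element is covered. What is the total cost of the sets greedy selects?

23

Pick 1: T1 adds 6 new (A, C, D, G, J, L) at cost 3 (ratio 6/3).
Pick 2: T3 adds 2 new (E, F) at cost 5 (ratio 2/5).
Pick 3: T5 adds 4 new (B, H, I, K) at cost 15 (ratio 4/15).
Greedy total cost: 3 + 5 + 15 = 23.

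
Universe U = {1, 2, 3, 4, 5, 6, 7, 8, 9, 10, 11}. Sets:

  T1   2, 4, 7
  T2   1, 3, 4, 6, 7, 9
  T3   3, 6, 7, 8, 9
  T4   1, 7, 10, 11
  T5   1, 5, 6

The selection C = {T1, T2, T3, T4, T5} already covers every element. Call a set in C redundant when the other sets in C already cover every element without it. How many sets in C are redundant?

Drop T1: 2 uncovered — not redundant.
Drop T2: the rest still cover every element — redundant.
Drop T3: 8 uncovered — not redundant.
Drop T4: 10, 11 uncovered — not redundant.
Drop T5: 5 uncovered — not redundant.
1 redundant: T2.

1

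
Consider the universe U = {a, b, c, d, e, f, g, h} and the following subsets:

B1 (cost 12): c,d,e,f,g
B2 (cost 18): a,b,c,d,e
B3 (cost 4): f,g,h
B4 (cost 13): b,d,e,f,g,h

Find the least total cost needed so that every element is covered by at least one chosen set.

22

B2, B3 cover every element at cost 18 + 4 = 22.
Any cover uses at least 2 sets; among all covering selections none totals below 22.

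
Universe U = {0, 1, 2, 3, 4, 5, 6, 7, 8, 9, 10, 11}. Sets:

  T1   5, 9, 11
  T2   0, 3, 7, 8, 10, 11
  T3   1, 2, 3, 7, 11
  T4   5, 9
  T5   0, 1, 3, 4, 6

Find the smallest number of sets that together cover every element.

4

T1, T2, T3, T5 together cover {0, 1, 2, 3, 4, 5, 6, 7, 8, 9, 10, 11} — every element.
No 3 of the 5 sets cover everything (all 10 triples fall short), so 4 is minimum.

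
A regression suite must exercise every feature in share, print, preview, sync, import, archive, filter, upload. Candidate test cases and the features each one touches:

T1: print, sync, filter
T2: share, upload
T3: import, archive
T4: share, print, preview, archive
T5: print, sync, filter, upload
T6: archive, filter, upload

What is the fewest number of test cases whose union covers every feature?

3

T3, T4, T5 together cover {share, print, preview, sync, import, archive, filter, upload} — every feature.
No 2 of the 6 test cases cover everything (all 15 pairs fall short), so 3 is minimum.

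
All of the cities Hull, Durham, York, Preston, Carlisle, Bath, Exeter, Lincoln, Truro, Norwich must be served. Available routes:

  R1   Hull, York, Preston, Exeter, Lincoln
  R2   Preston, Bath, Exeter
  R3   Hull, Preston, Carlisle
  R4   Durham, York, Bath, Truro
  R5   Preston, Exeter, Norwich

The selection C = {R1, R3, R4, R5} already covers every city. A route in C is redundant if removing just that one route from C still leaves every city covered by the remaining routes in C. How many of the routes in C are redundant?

Drop R1: Lincoln uncovered — not redundant.
Drop R3: Carlisle uncovered — not redundant.
Drop R4: Durham, Bath, Truro uncovered — not redundant.
Drop R5: Norwich uncovered — not redundant.
None of the routes in C is redundant.

0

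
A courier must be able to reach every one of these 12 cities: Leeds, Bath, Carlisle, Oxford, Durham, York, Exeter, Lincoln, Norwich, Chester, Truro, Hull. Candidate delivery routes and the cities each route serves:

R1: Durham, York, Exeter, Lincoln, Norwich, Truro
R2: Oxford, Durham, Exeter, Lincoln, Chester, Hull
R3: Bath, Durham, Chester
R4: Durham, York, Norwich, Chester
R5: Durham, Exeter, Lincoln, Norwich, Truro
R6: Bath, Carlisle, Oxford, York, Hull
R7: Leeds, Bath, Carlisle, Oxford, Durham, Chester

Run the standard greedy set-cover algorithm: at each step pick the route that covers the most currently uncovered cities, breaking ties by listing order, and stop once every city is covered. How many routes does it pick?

3

Pick 1: R1 covers 6 new cities (Durham, York, Exeter, Lincoln, Norwich, Truro).
Pick 2: R7 covers 5 new cities (Leeds, Bath, Carlisle, Oxford, Chester).
Pick 3: R2 covers 1 new cities (Hull).
Greedy uses 3 routes.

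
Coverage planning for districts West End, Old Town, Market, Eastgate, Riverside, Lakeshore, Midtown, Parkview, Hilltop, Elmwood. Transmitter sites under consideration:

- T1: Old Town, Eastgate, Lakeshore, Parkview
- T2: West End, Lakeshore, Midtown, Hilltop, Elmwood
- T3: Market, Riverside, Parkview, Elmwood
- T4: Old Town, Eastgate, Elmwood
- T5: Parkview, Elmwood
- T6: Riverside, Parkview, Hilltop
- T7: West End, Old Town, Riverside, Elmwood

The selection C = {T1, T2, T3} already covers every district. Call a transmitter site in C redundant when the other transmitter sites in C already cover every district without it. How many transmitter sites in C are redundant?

Drop T1: Old Town, Eastgate uncovered — not redundant.
Drop T2: West End, Midtown, Hilltop uncovered — not redundant.
Drop T3: Market, Riverside uncovered — not redundant.
None of the transmitter sites in C is redundant.

0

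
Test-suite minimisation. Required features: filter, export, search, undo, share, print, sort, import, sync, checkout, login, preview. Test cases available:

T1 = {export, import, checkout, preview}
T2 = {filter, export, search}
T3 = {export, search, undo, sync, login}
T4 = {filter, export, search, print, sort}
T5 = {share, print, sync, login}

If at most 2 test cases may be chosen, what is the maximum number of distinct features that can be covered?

Choosing T1, T3 covers {export, search, undo, import, sync, checkout, login, preview} — 8 features.
No choice of 2 test cases does better; here filter, share, print, sort are left uncovered.

8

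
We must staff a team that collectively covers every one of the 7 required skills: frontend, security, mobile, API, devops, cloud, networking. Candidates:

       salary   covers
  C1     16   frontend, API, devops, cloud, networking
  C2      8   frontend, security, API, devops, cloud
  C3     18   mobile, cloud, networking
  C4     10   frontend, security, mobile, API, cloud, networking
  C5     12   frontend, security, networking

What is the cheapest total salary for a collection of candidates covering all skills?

C2, C4 cover every skill at salary 8 + 10 = 18.
Any cover uses at least 2 candidates; among all covering selections none totals below 18.

18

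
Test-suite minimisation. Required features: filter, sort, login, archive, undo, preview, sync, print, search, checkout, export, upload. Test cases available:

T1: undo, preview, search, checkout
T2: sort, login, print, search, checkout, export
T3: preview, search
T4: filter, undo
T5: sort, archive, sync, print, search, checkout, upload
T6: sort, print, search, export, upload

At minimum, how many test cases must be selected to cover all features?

4

T1, T2, T4, T5 together cover {filter, sort, login, archive, undo, preview, sync, print, search, checkout, export, upload} — every feature.
No 3 of the 6 test cases cover everything (all 20 triples fall short), so 4 is minimum.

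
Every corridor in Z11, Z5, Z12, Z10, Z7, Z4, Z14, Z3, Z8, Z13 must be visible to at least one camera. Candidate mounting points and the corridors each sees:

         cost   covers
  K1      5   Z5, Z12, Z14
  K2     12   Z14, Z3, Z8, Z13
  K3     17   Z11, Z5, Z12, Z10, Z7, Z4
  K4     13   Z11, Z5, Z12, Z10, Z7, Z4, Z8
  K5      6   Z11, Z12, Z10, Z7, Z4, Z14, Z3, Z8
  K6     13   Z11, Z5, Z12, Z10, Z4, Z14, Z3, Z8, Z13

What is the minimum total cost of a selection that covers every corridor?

K5, K6 cover every corridor at cost 6 + 13 = 19.
Any cover uses at least 2 camera mounts; among all covering selections none totals below 19.
Greedy by coverage-per-cost would pick K5, K1, K2 for 23 — worse than the optimum 19.

19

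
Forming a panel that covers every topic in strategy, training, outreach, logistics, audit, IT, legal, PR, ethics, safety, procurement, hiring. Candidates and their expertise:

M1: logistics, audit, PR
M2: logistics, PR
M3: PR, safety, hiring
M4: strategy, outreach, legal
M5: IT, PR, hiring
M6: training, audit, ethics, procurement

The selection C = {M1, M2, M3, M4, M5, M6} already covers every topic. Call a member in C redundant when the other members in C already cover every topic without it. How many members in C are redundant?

Drop M1: the rest still cover every topic — redundant.
Drop M2: the rest still cover every topic — redundant.
Drop M3: safety uncovered — not redundant.
Drop M4: strategy, outreach, legal uncovered — not redundant.
Drop M5: IT uncovered — not redundant.
Drop M6: training, ethics, procurement uncovered — not redundant.
2 redundant: M1, M2.

2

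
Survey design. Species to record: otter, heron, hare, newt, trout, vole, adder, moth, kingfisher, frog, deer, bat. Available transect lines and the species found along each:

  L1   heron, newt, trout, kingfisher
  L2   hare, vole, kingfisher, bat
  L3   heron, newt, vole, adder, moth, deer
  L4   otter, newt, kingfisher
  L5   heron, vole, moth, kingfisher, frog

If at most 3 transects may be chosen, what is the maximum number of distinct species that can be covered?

10

Choosing L1, L2, L3 covers {heron, hare, newt, trout, vole, adder, moth, kingfisher, deer, bat} — 10 species.
No choice of 3 transects does better; here otter, frog are left uncovered.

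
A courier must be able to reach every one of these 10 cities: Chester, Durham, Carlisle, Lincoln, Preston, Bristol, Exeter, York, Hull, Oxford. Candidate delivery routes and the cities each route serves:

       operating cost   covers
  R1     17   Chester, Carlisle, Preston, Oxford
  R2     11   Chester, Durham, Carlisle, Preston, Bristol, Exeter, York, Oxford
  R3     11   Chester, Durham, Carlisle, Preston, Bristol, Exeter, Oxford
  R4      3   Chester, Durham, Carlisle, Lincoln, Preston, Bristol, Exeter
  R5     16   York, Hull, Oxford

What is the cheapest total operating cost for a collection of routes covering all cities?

R4, R5 cover every city at operating cost 3 + 16 = 19.
Any cover uses at least 2 routes; among all covering selections none totals below 19.

19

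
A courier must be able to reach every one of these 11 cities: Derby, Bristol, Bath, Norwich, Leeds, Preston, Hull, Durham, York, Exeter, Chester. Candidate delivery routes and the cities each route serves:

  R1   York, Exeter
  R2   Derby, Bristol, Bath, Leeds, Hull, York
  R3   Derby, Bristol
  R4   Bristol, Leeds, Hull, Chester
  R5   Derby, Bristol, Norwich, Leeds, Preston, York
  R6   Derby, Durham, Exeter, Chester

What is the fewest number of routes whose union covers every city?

3

R2, R5, R6 together cover {Derby, Bristol, Bath, Norwich, Leeds, Preston, Hull, Durham, York, Exeter, Chester} — every city.
No 2 of the 6 routes cover everything (all 15 pairs fall short), so 3 is minimum.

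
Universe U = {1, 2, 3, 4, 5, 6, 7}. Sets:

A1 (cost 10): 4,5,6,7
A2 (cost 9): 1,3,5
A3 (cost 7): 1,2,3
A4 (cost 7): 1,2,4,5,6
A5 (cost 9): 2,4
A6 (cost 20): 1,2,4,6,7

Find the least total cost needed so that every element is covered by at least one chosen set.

17

A1, A3 cover every element at cost 10 + 7 = 17.
Any cover uses at least 2 sets; among all covering selections none totals below 17.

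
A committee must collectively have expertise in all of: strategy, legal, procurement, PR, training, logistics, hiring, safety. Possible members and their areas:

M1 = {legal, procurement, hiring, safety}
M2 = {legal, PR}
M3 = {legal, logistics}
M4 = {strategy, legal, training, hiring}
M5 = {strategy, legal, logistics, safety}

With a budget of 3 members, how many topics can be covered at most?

Choosing M1, M2, M4 covers {strategy, legal, procurement, PR, training, hiring, safety} — 7 topics.
No choice of 3 members does better; here logistics is left uncovered.

7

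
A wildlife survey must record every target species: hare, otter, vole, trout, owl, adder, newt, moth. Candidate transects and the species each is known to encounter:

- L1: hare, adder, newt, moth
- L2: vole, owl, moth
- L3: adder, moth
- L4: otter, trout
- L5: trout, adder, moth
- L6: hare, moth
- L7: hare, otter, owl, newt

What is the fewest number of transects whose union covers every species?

3

L1, L2, L4 together cover {hare, otter, vole, trout, owl, adder, newt, moth} — every species.
No 2 of the 7 transects cover everything (all 21 pairs fall short), so 3 is minimum.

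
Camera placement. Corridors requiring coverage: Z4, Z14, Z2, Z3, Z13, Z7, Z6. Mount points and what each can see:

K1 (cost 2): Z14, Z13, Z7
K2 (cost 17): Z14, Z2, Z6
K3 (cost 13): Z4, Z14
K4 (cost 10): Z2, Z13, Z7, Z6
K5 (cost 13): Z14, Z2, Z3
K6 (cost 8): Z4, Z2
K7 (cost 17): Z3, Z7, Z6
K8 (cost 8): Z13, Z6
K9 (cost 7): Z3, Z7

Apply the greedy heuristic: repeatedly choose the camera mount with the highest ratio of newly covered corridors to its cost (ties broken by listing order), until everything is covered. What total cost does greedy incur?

Pick 1: K1 adds 3 new (Z14, Z13, Z7) at cost 2 (ratio 3/2).
Pick 2: K6 adds 2 new (Z4, Z2) at cost 8 (ratio 2/8).
Pick 3: K9 adds 1 new (Z3) at cost 7 (ratio 1/7).
Pick 4: K8 adds 1 new (Z6) at cost 8 (ratio 1/8).
Greedy total cost: 2 + 8 + 7 + 8 = 25.

25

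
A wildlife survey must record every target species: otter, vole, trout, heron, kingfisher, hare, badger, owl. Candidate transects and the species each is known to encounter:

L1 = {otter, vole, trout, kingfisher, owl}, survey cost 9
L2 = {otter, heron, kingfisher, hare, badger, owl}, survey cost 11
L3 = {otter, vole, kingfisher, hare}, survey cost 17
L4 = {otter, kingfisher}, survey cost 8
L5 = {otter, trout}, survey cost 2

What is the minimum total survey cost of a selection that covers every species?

20

L1, L2 cover every species at survey cost 9 + 11 = 20.
Any cover uses at least 2 transects; among all covering selections none totals below 20.
Greedy by coverage-per-survey cost would pick L5, L2, L1 for 22 — worse than the optimum 20.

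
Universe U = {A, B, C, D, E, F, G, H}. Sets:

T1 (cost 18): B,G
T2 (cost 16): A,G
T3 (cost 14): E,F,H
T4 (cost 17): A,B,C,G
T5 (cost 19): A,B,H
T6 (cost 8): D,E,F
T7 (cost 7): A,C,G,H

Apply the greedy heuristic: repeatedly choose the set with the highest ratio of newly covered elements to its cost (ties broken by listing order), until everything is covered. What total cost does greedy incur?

Pick 1: T7 adds 4 new (A, C, G, H) at cost 7 (ratio 4/7).
Pick 2: T6 adds 3 new (D, E, F) at cost 8 (ratio 3/8).
Pick 3: T4 adds 1 new (B) at cost 17 (ratio 1/17).
Greedy total cost: 7 + 8 + 17 = 32.

32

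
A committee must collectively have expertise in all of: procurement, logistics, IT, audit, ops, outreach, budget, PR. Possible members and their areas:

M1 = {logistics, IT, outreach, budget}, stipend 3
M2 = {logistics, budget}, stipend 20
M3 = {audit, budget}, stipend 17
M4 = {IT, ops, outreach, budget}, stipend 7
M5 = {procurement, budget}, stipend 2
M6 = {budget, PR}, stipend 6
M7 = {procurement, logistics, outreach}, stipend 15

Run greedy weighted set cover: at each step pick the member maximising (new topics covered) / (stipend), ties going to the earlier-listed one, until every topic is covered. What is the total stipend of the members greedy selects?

35

Pick 1: M1 adds 4 new (logistics, IT, outreach, budget) at stipend 3 (ratio 4/3).
Pick 2: M5 adds 1 new (procurement) at stipend 2 (ratio 1/2).
Pick 3: M6 adds 1 new (PR) at stipend 6 (ratio 1/6).
Pick 4: M4 adds 1 new (ops) at stipend 7 (ratio 1/7).
Pick 5: M3 adds 1 new (audit) at stipend 17 (ratio 1/17).
Greedy total stipend: 3 + 2 + 6 + 7 + 17 = 35.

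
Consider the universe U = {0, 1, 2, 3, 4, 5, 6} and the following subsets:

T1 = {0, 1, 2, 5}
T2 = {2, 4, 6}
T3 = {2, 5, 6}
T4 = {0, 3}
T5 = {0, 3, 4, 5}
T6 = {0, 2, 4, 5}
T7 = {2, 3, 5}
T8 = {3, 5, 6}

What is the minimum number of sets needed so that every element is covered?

T1, T2, T4 together cover {0, 1, 2, 3, 4, 5, 6} — every element.
No 2 of the 8 sets cover everything (all 28 pairs fall short), so 3 is minimum.

3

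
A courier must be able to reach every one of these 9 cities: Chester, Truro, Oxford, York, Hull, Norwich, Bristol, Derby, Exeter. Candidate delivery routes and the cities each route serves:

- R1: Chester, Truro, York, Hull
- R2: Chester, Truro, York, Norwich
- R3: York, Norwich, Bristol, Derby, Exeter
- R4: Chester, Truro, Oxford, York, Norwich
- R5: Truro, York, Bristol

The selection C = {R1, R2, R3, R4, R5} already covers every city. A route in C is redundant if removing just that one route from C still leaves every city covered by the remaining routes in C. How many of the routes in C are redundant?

Drop R1: Hull uncovered — not redundant.
Drop R2: the rest still cover every city — redundant.
Drop R3: Derby, Exeter uncovered — not redundant.
Drop R4: Oxford uncovered — not redundant.
Drop R5: the rest still cover every city — redundant.
2 redundant: R2, R5.

2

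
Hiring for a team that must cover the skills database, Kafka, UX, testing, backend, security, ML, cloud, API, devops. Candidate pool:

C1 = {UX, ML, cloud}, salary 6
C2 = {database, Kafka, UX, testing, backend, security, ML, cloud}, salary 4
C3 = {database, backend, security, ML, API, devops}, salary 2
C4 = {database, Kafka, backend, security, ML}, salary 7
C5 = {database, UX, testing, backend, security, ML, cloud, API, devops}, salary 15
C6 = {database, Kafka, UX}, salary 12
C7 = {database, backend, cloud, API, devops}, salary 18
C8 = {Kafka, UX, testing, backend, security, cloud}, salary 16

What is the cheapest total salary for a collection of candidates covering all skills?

6

C2, C3 cover every skill at salary 4 + 2 = 6.
Any cover uses at least 2 candidates; among all covering selections none totals below 6.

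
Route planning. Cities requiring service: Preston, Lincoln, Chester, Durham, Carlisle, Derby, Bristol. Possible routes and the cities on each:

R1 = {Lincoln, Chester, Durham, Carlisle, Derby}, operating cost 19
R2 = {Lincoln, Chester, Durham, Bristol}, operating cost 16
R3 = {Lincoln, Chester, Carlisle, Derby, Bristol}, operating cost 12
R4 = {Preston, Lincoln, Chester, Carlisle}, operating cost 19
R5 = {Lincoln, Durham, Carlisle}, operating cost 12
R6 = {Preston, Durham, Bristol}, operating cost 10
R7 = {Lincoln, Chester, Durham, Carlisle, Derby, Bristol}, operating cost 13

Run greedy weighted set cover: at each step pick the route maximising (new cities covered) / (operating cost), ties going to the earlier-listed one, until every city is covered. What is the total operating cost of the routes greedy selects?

Pick 1: R7 adds 6 new (Lincoln, Chester, Durham, Carlisle, Derby, Bristol) at operating cost 13 (ratio 6/13).
Pick 2: R6 adds 1 new (Preston) at operating cost 10 (ratio 1/10).
Greedy total operating cost: 13 + 10 = 23. (The true optimum is 22, so greedy overshoots here.)

23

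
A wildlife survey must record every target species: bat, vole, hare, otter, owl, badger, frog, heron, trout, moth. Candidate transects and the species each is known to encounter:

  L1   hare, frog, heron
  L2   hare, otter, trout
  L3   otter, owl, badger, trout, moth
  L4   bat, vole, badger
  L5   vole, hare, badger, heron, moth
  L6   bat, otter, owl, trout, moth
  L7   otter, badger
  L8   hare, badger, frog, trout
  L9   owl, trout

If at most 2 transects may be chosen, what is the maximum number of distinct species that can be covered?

9

Choosing L5, L6 covers {bat, vole, hare, otter, owl, badger, heron, trout, moth} — 9 species.
No choice of 2 transects does better; here frog is left uncovered.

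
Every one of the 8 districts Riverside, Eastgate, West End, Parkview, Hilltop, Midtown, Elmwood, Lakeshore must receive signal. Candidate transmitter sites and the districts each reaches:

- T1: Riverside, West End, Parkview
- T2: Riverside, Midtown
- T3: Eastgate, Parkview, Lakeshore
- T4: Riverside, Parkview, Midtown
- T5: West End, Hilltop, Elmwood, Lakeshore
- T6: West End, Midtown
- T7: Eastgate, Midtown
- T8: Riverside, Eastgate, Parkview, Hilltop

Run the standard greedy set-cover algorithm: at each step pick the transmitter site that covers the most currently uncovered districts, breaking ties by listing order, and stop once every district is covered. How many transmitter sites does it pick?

Pick 1: T5 covers 4 new districts (West End, Hilltop, Elmwood, Lakeshore).
Pick 2: T4 covers 3 new districts (Riverside, Parkview, Midtown).
Pick 3: T3 covers 1 new districts (Eastgate).
Greedy uses 3 transmitter sites.

3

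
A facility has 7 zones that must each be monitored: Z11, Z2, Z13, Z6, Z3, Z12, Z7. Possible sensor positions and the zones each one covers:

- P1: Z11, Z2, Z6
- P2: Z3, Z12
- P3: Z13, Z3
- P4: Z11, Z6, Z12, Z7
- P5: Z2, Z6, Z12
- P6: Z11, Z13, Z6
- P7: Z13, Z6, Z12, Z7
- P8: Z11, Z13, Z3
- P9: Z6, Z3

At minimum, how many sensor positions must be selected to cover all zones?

P1, P2, P7 together cover {Z11, Z2, Z13, Z6, Z3, Z12, Z7} — every zone.
No 2 of the 9 sensor positions cover everything (all 36 pairs fall short), so 3 is minimum.

3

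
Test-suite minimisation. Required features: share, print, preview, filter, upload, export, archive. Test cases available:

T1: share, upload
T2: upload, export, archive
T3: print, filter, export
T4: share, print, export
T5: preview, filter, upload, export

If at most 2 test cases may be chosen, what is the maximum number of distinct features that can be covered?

Choosing T4, T5 covers {share, print, preview, filter, upload, export} — 6 features.
No choice of 2 test cases does better; here archive is left uncovered.

6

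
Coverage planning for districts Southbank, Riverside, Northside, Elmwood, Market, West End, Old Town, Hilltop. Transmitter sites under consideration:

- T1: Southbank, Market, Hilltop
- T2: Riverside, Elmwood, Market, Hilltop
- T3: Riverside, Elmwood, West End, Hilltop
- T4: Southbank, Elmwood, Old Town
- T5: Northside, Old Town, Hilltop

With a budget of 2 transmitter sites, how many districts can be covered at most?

Choosing T1, T3 covers {Southbank, Riverside, Elmwood, Market, West End, Hilltop} — 6 districts.
No choice of 2 transmitter sites does better; here Northside, Old Town are left uncovered.

6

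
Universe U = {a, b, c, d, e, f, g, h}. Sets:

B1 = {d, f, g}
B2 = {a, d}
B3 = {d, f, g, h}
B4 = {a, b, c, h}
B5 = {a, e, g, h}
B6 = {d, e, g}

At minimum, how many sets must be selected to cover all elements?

B1, B4, B5 together cover {a, b, c, d, e, f, g, h} — every element.
No 2 of the 6 sets cover everything (all 15 pairs fall short), so 3 is minimum.

3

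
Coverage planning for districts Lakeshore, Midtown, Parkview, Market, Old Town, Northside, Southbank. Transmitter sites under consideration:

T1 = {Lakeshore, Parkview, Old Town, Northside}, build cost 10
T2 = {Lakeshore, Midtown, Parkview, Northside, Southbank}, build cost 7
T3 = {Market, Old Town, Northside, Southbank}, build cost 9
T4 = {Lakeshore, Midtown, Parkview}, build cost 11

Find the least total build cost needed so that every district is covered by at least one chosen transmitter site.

16

T2, T3 cover every district at build cost 7 + 9 = 16.
Any cover uses at least 2 transmitter sites; among all covering selections none totals below 16.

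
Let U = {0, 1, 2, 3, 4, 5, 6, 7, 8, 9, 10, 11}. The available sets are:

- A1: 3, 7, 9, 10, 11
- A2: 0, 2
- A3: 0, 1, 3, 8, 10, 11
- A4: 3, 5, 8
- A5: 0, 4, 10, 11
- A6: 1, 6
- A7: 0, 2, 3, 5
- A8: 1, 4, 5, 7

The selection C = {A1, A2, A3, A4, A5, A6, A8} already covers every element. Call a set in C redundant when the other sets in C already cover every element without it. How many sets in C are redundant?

Drop A1: 9 uncovered — not redundant.
Drop A2: 2 uncovered — not redundant.
Drop A3: the rest still cover every element — redundant.
Drop A4: the rest still cover every element — redundant.
Drop A5: the rest still cover every element — redundant.
Drop A6: 6 uncovered — not redundant.
Drop A8: the rest still cover every element — redundant.
4 redundant: A3, A4, A5, A8.

4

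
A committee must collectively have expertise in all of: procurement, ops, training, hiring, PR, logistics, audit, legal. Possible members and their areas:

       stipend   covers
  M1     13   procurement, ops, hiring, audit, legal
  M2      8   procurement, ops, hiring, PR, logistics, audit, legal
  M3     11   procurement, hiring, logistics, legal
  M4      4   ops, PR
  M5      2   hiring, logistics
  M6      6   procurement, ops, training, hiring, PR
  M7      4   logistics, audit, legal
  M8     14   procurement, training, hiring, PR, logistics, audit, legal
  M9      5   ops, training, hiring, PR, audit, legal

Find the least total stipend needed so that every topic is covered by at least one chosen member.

M6, M7 cover every topic at stipend 6 + 4 = 10.
Any cover uses at least 2 members; among all covering selections none totals below 10.
Greedy by coverage-per-stipend would pick M9, M5, M6 for 13 — worse than the optimum 10.

10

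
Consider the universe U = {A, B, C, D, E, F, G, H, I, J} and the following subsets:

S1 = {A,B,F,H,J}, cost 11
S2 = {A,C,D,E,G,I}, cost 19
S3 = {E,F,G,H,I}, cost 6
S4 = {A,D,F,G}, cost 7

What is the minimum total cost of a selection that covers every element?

30

S1, S2 cover every element at cost 11 + 19 = 30.
Any cover uses at least 2 sets; among all covering selections none totals below 30.
Greedy by coverage-per-cost would pick S3, S4, S1, S2 for 43 — worse than the optimum 30.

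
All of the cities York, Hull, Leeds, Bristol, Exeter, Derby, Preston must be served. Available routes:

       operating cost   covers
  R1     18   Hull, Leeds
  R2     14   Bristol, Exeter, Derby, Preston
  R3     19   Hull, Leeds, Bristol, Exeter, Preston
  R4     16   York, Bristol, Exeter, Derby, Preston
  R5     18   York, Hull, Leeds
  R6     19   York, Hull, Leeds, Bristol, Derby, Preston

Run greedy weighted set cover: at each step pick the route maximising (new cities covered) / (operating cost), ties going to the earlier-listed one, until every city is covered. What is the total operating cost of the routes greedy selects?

33

Pick 1: R6 adds 6 new (York, Hull, Leeds, Bristol, Derby, Preston) at operating cost 19 (ratio 6/19).
Pick 2: R2 adds 1 new (Exeter) at operating cost 14 (ratio 1/14).
Greedy total operating cost: 19 + 14 = 33. (The true optimum is 32, so greedy overshoots here.)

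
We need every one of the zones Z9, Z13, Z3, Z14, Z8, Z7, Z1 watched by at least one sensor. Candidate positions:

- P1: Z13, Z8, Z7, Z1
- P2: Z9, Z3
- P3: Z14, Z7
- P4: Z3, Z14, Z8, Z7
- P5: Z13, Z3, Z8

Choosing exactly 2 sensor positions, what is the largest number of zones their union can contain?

6

Choosing P1, P2 covers {Z9, Z13, Z3, Z8, Z7, Z1} — 6 zones.
No choice of 2 sensor positions does better; here Z14 is left uncovered.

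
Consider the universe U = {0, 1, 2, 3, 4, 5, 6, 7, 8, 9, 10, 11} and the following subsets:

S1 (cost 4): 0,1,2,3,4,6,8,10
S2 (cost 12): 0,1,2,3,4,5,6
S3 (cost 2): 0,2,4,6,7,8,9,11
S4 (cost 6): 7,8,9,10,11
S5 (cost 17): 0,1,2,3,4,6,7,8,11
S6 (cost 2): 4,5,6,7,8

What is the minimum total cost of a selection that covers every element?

8

S1, S3, S6 cover every element at cost 4 + 2 + 2 = 8.
Any cover uses at least 2 sets; among all covering selections none totals below 8.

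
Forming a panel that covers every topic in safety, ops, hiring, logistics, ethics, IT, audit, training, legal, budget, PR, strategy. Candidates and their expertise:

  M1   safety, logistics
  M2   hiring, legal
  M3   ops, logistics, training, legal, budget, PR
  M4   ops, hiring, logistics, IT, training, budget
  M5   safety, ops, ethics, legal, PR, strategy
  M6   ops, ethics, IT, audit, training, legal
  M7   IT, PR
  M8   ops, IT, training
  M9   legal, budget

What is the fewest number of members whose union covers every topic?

M4, M5, M6 together cover {safety, ops, hiring, logistics, ethics, IT, audit, training, legal, budget, PR, strategy} — every topic.
No 2 of the 9 members cover everything (all 36 pairs fall short), so 3 is minimum.

3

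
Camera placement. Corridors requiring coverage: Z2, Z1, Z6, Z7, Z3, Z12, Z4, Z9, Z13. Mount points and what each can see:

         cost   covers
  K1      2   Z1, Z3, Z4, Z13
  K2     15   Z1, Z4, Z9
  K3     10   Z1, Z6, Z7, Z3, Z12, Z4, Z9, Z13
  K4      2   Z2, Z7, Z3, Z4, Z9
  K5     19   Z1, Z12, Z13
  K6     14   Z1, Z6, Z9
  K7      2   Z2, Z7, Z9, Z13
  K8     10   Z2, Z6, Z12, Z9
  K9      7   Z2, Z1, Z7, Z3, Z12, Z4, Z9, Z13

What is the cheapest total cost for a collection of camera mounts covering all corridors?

K3, K4 cover every corridor at cost 10 + 2 = 12.
Any cover uses at least 2 camera mounts; among all covering selections none totals below 12.
Greedy by coverage-per-cost would pick K4, K1, K3 for 14 — worse than the optimum 12.

12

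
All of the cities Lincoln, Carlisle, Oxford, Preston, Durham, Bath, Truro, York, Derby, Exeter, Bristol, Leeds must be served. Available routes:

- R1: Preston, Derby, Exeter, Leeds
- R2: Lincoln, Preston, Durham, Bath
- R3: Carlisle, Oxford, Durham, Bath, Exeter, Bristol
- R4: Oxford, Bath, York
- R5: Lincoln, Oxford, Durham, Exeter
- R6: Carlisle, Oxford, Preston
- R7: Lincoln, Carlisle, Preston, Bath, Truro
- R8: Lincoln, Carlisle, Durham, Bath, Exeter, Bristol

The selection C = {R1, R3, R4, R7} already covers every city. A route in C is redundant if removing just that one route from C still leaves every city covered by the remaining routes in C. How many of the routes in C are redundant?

Drop R1: Derby, Leeds uncovered — not redundant.
Drop R3: Durham, Bristol uncovered — not redundant.
Drop R4: York uncovered — not redundant.
Drop R7: Lincoln, Truro uncovered — not redundant.
None of the routes in C is redundant.

0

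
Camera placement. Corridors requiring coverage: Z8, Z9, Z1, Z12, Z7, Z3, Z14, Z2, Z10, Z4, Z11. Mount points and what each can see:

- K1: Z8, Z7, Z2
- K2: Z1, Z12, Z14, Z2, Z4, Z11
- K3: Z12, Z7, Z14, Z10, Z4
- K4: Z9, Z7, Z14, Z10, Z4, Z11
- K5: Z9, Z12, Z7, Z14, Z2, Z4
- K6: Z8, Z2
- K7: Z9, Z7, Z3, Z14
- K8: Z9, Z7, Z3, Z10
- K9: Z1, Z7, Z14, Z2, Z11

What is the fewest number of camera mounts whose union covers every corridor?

K1, K2, K8 together cover {Z8, Z9, Z1, Z12, Z7, Z3, Z14, Z2, Z10, Z4, Z11} — every corridor.
No 2 of the 9 camera mounts cover everything (all 36 pairs fall short), so 3 is minimum.

3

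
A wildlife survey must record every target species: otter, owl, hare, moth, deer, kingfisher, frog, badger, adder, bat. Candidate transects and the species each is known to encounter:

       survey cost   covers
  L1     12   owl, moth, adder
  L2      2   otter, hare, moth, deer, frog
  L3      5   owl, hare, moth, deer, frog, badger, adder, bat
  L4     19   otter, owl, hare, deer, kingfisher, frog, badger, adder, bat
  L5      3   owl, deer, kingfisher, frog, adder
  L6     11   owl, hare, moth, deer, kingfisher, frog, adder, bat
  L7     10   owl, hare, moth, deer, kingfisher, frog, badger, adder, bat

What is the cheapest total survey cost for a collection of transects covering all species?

L2, L3, L5 cover every species at survey cost 2 + 5 + 3 = 10.
Any cover uses at least 2 transects; among all covering selections none totals below 10.

10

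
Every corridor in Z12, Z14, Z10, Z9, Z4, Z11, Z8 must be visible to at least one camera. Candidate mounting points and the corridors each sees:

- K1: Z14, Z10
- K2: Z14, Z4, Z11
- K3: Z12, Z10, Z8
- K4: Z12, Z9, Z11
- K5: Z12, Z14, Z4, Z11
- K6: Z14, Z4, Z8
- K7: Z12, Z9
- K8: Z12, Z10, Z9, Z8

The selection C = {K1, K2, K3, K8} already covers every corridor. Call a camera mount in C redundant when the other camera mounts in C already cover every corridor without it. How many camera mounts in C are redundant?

2

Drop K1: the rest still cover every corridor — redundant.
Drop K2: Z4, Z11 uncovered — not redundant.
Drop K3: the rest still cover every corridor — redundant.
Drop K8: Z9 uncovered — not redundant.
2 redundant: K1, K3.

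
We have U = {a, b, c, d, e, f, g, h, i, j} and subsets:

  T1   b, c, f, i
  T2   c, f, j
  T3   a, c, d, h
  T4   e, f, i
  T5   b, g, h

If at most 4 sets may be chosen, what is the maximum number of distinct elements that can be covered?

Choosing T2, T3, T4, T5 covers {a, b, c, d, e, f, g, h, i, j} — 10 elements.
That is all 10 elements.

10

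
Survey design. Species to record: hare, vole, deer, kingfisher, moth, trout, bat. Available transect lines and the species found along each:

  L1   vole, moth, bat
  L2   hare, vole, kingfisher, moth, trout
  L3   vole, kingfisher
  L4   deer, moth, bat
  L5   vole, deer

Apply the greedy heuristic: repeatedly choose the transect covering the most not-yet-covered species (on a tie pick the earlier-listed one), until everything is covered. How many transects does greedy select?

2

Pick 1: L2 covers 5 new species (hare, vole, kingfisher, moth, trout).
Pick 2: L4 covers 2 new species (deer, bat).
Greedy uses 2 transects.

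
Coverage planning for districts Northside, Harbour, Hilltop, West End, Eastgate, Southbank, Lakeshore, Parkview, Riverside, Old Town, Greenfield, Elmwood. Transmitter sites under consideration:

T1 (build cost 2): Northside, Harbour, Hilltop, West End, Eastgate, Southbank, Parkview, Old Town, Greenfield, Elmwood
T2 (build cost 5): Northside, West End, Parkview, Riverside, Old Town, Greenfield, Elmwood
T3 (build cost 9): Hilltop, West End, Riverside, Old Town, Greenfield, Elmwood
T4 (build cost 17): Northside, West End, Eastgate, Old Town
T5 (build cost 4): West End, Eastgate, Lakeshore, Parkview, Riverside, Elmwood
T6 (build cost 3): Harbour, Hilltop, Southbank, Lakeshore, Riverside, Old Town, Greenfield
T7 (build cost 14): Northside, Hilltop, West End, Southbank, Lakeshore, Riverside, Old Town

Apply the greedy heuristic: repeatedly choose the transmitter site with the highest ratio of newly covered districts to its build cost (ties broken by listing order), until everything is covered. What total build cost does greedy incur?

5

Pick 1: T1 adds 10 new (Northside, Harbour, Hilltop, West End, Eastgate, Southbank, Parkview, Old Town, Greenfield, Elmwood) at build cost 2 (ratio 10/2).
Pick 2: T6 adds 2 new (Lakeshore, Riverside) at build cost 3 (ratio 2/3).
Greedy total build cost: 2 + 3 = 5.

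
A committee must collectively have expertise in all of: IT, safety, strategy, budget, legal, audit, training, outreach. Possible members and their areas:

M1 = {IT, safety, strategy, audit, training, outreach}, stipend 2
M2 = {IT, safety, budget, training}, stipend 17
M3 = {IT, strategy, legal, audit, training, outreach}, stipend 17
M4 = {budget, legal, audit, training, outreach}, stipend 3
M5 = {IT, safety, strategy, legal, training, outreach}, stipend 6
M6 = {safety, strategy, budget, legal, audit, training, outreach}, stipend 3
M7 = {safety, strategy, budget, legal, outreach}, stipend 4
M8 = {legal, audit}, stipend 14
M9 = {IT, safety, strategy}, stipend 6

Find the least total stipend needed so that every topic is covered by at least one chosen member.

5

M1, M4 cover every topic at stipend 2 + 3 = 5.
Any cover uses at least 2 members; among all covering selections none totals below 5.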